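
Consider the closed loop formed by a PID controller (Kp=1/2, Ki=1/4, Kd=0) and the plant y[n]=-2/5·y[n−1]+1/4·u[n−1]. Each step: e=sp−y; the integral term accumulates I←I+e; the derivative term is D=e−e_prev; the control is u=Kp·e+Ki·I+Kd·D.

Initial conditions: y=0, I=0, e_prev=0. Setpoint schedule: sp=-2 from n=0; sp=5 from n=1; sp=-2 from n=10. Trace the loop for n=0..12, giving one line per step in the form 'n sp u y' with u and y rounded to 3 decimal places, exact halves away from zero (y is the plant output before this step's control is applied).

0 -2 -1.500 0.000
1 5 3.531 -0.375
2 5 3.819 1.033
3 5 5.179 0.542
4 5 5.892 1.078
5 5 6.899 1.042
6 5 7.689 1.308
7 5 8.544 1.399
8 5 9.311 1.576
9 5 10.076 1.697
10 -2 5.545 1.840
11 -2 5.477 0.650
12 -2 4.470 1.109

(exact arithmetic carried between steps; '≈' marks a value shown rounded to 6 d.p. or computed from one; I and e_prev carry over from the previous line; the table rounds u and y to 3 d.p., halves away from zero)
n=0: y=0, sp=-2, e=sp−y=-2; I=-2, D=e−e_prev=-2; u=1/2·(-2)+1/4·(-2)+0·(-2)=-1.5; next y=-2/5·0+1/4·(-1.5)=-0.375
n=1: y=-0.375, sp=5, e=sp−y=5.375; I=3.375, D=e−e_prev=7.375; u=1/2·5.375+1/4·3.375+0·7.375=3.53125; next y=-2/5·(-0.375)+1/4·3.53125≈1.032813
n=2: y≈1.032813, sp=5, e=sp−y≈3.967188; I≈7.342188, D=e−e_prev≈-1.407813; u=1/2·3.967188+1/4·7.342188+0·(-1.407813)≈3.819141; next y=-2/5·1.032813+1/4·3.819141≈0.541660
n=3: y≈0.541660, sp=5, e=sp−y≈4.458340; I≈11.800527, D=e−e_prev≈0.491152; u=1/2·4.458340+1/4·11.800527+0·0.491152≈5.179302; next y=-2/5·0.541660+1/4·5.179302≈1.078161
n=4: y≈1.078161, sp=5, e=sp−y≈3.921839; I≈15.722366, D=e−e_prev≈-0.536501; u=1/2·3.921839+1/4·15.722366+0·(-0.536501)≈5.891511; next y=-2/5·1.078161+1/4·5.891511≈1.041613
n=5: y≈1.041613, sp=5, e=sp−y≈3.958387; I≈19.680753, D=e−e_prev≈0.036548; u=1/2·3.958387+1/4·19.680753+0·0.036548≈6.899382; next y=-2/5·1.041613+1/4·6.899382≈1.308200
n=6: y≈1.308200, sp=5, e=sp−y≈3.691800; I≈23.372553, D=e−e_prev≈-0.266587; u=1/2·3.691800+1/4·23.372553+0·(-0.266587)≈7.689038; next y=-2/5·1.308200+1/4·7.689038≈1.398979
n=7: y≈1.398979, sp=5, e=sp−y≈3.601021; I≈26.973573, D=e−e_prev≈-0.090779; u=1/2·3.601021+1/4·26.973573+0·(-0.090779)≈8.543904; next y=-2/5·1.398979+1/4·8.543904≈1.576384
n=8: y≈1.576384, sp=5, e=sp−y≈3.423616; I≈30.397189, D=e−e_prev≈-0.177405; u=1/2·3.423616+1/4·30.397189+0·(-0.177405)≈9.311105; next y=-2/5·1.576384+1/4·9.311105≈1.697223
n=9: y≈1.697223, sp=5, e=sp−y≈3.302777; I≈33.699966, D=e−e_prev≈-0.120839; u=1/2·3.302777+1/4·33.699966+0·(-0.120839)≈10.076380; next y=-2/5·1.697223+1/4·10.076380≈1.840206
n=10: y≈1.840206, sp=-2, e=sp−y≈-3.840206; I≈29.859760, D=e−e_prev≈-7.142983; u=1/2·(-3.840206)+1/4·29.859760+0·(-7.142983)≈5.544837; next y=-2/5·1.840206+1/4·5.544837≈0.650127
n=11: y≈0.650127, sp=-2, e=sp−y≈-2.650127; I≈27.209634, D=e−e_prev≈1.190079; u=1/2·(-2.650127)+1/4·27.209634+0·1.190079≈5.477345; next y=-2/5·0.650127+1/4·5.477345≈1.109285
n=12: y≈1.109285, sp=-2, e=sp−y≈-3.109285; I≈24.100348, D=e−e_prev≈-0.459159; u=1/2·(-3.109285)+1/4·24.100348+0·(-0.459159)≈4.470444; next y=-2/5·1.109285+1/4·4.470444≈0.673897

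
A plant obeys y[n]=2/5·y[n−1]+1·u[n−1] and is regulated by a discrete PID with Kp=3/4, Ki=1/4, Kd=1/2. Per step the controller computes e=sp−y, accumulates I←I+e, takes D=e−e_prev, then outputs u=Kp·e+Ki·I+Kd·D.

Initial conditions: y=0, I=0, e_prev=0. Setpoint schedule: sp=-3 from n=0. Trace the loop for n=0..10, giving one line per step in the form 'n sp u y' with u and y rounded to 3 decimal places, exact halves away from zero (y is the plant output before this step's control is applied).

0 -3 -4.500 0.000
1 -3 3.000 -4.500
2 -3 -7.425 1.200
3 -3 6.593 -6.945
4 -3 -12.633 3.815
5 -3 13.426 -11.107
6 -3 -22.143 8.983
7 -3 26.205 -18.550
8 -3 -39.677 18.785
9 -3 49.967 -32.163
10 -3 -72.113 37.102

(exact arithmetic carried between steps; '≈' marks a value shown rounded to 6 d.p. or computed from one; I and e_prev carry over from the previous line; the table rounds u and y to 3 d.p., halves away from zero)
n=0: y=0, sp=-3, e=sp−y=-3; I=-3, D=e−e_prev=-3; u=3/4·(-3)+1/4·(-3)+1/2·(-3)=-4.5; next y=2/5·0+1·(-4.5)=-4.5
n=1: y=-4.5, sp=-3, e=sp−y=1.5; I=-1.5, D=e−e_prev=4.5; u=3/4·1.5+1/4·(-1.5)+1/2·4.5=3; next y=2/5·(-4.5)+1·3=1.2
n=2: y=1.2, sp=-3, e=sp−y=-4.2; I=-5.7, D=e−e_prev=-5.7; u=3/4·(-4.2)+1/4·(-5.7)+1/2·(-5.7)=-7.425; next y=2/5·1.2+1·(-7.425)=-6.945
n=3: y=-6.945, sp=-3, e=sp−y=3.945; I=-1.755, D=e−e_prev=8.145; u=3/4·3.945+1/4·(-1.755)+1/2·8.145=6.5925; next y=2/5·(-6.945)+1·6.5925=3.8145
n=4: y=3.8145, sp=-3, e=sp−y=-6.8145; I=-8.5695, D=e−e_prev=-10.7595; u=3/4·(-6.8145)+1/4·(-8.5695)+1/2·(-10.7595)=-12.633; next y=2/5·3.8145+1·(-12.633)=-11.1072
n=5: y=-11.1072, sp=-3, e=sp−y=8.1072; I=-0.4623, D=e−e_prev=14.9217; u=3/4·8.1072+1/4·(-0.4623)+1/2·14.9217=13.425675; next y=2/5·(-11.1072)+1·13.425675=8.982795
n=6: y=8.982795, sp=-3, e=sp−y=-11.982795; I=-12.445095, D=e−e_prev=-20.089995; u=3/4·(-11.982795)+1/4·(-12.445095)+1/2·(-20.089995)≈-22.143368; next y=2/5·8.982795+1·(-22.143368)≈-18.550250
n=7: y≈-18.550250, sp=-3, e=sp−y≈15.550250; I≈3.105155, D=e−e_prev≈27.533045; u=3/4·15.550250+1/4·3.105155+1/2·27.533045≈26.205498; next y=2/5·(-18.550250)+1·26.205498≈18.785398
n=8: y≈18.785398, sp=-3, e=sp−y≈-21.785398; I≈-18.680244, D=e−e_prev≈-37.335648; u=3/4·(-21.785398)+1/4·(-18.680244)+1/2·(-37.335648)≈-39.676933; next y=2/5·18.785398+1·(-39.676933)≈-32.162774
n=9: y≈-32.162774, sp=-3, e=sp−y≈29.162774; I≈10.482530, D=e−e_prev≈50.948172; u=3/4·29.162774+1/4·10.482530+1/2·50.948172≈49.966799; next y=2/5·(-32.162774)+1·49.966799≈37.101690
n=10: y≈37.101690, sp=-3, e=sp−y≈-40.101690; I≈-29.619159, D=e−e_prev≈-69.264464; u=3/4·(-40.101690)+1/4·(-29.619159)+1/2·(-69.264464)≈-72.113289; next y=2/5·37.101690+1·(-72.113289)≈-57.272613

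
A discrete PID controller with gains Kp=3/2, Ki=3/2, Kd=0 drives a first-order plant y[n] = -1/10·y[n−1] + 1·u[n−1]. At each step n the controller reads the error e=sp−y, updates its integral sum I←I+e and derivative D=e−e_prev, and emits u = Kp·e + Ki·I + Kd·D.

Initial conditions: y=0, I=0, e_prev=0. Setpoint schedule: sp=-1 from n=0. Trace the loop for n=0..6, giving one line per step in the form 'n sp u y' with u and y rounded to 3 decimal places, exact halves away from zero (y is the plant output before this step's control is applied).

0 -1 -3.000 0.000
1 -1 4.500 -3.000
2 -1 -15.900 4.800
3 -1 38.940 -16.380
4 -1 -108.864 40.578
5 -1 289.268 -112.922
6 -1 -783.296 300.561

(exact arithmetic carried between steps; '≈' marks a value shown rounded to 6 d.p. or computed from one; I and e_prev carry over from the previous line; the table rounds u and y to 3 d.p., halves away from zero)
n=0: y=0, sp=-1, e=sp−y=-1; I=-1, D=e−e_prev=-1; u=3/2·(-1)+3/2·(-1)+0·(-1)=-3; next y=-1/10·0+1·(-3)=-3
n=1: y=-3, sp=-1, e=sp−y=2; I=1, D=e−e_prev=3; u=3/2·2+3/2·1+0·3=4.5; next y=-1/10·(-3)+1·4.5=4.8
n=2: y=4.8, sp=-1, e=sp−y=-5.8; I=-4.8, D=e−e_prev=-7.8; u=3/2·(-5.8)+3/2·(-4.8)+0·(-7.8)=-15.9; next y=-1/10·4.8+1·(-15.9)=-16.38
n=3: y=-16.38, sp=-1, e=sp−y=15.38; I=10.58, D=e−e_prev=21.18; u=3/2·15.38+3/2·10.58+0·21.18=38.94; next y=-1/10·(-16.38)+1·38.94=40.578
n=4: y=40.578, sp=-1, e=sp−y=-41.578; I=-30.998, D=e−e_prev=-56.958; u=3/2·(-41.578)+3/2·(-30.998)+0·(-56.958)=-108.864; next y=-1/10·40.578+1·(-108.864)=-112.9218
n=5: y=-112.9218, sp=-1, e=sp−y=111.9218; I=80.9238, D=e−e_prev=153.4998; u=3/2·111.9218+3/2·80.9238+0·153.4998=289.2684; next y=-1/10·(-112.9218)+1·289.2684=300.56058
n=6: y=300.56058, sp=-1, e=sp−y=-301.56058; I=-220.63678, D=e−e_prev=-413.48238; u=3/2·(-301.56058)+3/2·(-220.63678)+0·(-413.48238)=-783.29604; next y=-1/10·300.56058+1·(-783.29604)=-813.352098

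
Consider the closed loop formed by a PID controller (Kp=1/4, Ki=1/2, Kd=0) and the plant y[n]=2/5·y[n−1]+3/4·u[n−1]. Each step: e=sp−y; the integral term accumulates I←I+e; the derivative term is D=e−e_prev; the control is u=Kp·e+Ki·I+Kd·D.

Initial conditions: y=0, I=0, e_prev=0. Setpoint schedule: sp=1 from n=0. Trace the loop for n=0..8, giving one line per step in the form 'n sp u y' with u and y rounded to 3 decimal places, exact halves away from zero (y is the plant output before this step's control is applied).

(exact arithmetic carried between steps; '≈' marks a value shown rounded to 6 d.p. or computed from one; I and e_prev carry over from the previous line; the table rounds u and y to 3 d.p., halves away from zero)
n=0: y=0, sp=1, e=sp−y=1; I=1, D=e−e_prev=1; u=1/4·1+1/2·1+0·1=0.75; next y=2/5·0+3/4·0.75=0.5625
n=1: y=0.5625, sp=1, e=sp−y=0.4375; I=1.4375, D=e−e_prev=-0.5625; u=1/4·0.4375+1/2·1.4375+0·(-0.5625)=0.828125; next y=2/5·0.5625+3/4·0.828125≈0.846094
n=2: y≈0.846094, sp=1, e=sp−y≈0.153906; I≈1.591406, D=e−e_prev≈-0.283594; u=1/4·0.153906+1/2·1.591406+0·(-0.283594)≈0.834180; next y=2/5·0.846094+3/4·0.834180≈0.964072
n=3: y≈0.964072, sp=1, e=sp−y≈0.035928; I≈1.627334, D=e−e_prev≈-0.117979; u=1/4·0.035928+1/2·1.627334+0·(-0.117979)≈0.822649; next y=2/5·0.964072+3/4·0.822649≈1.002616
n=4: y≈1.002616, sp=1, e=sp−y≈-0.002616; I≈1.624718, D=e−e_prev≈-0.038543; u=1/4·(-0.002616)+1/2·1.624718+0·(-0.038543)≈0.811705; next y=2/5·1.002616+3/4·0.811705≈1.009825
n=5: y≈1.009825, sp=1, e=sp−y≈-0.009825; I≈1.614893, D=e−e_prev≈-0.007210; u=1/4·(-0.009825)+1/2·1.614893+0·(-0.007210)≈0.804990; next y=2/5·1.009825+3/4·0.804990≈1.007673
n=6: y≈1.007673, sp=1, e=sp−y≈-0.007673; I≈1.607220, D=e−e_prev≈0.002152; u=1/4·(-0.007673)+1/2·1.607220+0·0.002152≈0.801692; next y=2/5·1.007673+3/4·0.801692≈1.004338
n=7: y≈1.004338, sp=1, e=sp−y≈-0.004338; I≈1.602882, D=e−e_prev≈0.003335; u=1/4·(-0.004338)+1/2·1.602882+0·0.003335≈0.800357; next y=2/5·1.004338+3/4·0.800357≈1.002003
n=8: y≈1.002003, sp=1, e=sp−y≈-0.002003; I≈1.600880, D=e−e_prev≈0.002335; u=1/4·(-0.002003)+1/2·1.600880+0·0.002335≈0.799939; next y=2/5·1.002003+3/4·0.799939≈1.000755

0 1 0.750 0.000
1 1 0.828 0.563
2 1 0.834 0.846
3 1 0.823 0.964
4 1 0.812 1.003
5 1 0.805 1.010
6 1 0.802 1.008
7 1 0.800 1.004
8 1 0.800 1.002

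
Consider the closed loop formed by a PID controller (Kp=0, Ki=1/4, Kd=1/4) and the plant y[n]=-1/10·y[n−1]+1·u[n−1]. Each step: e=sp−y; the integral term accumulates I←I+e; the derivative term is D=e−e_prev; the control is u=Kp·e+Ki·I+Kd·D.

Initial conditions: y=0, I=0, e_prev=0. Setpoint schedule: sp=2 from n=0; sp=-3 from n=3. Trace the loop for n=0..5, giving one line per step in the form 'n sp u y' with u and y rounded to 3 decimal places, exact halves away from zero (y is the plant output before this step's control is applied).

(exact arithmetic carried between steps; '≈' marks a value shown rounded to 6 d.p. or computed from one; I and e_prev carry over from the previous line; the table rounds u and y to 3 d.p., halves away from zero)
n=0: y=0, sp=2, e=sp−y=2; I=2, D=e−e_prev=2; u=0·2+1/4·2+1/4·2=1; next y=-1/10·0+1·1=1
n=1: y=1, sp=2, e=sp−y=1; I=3, D=e−e_prev=-1; u=0·1+1/4·3+1/4·(-1)=0.5; next y=-1/10·1+1·0.5=0.4
n=2: y=0.4, sp=2, e=sp−y=1.6; I=4.6, D=e−e_prev=0.6; u=0·1.6+1/4·4.6+1/4·0.6=1.3; next y=-1/10·0.4+1·1.3=1.26
n=3: y=1.26, sp=-3, e=sp−y=-4.26; I=0.34, D=e−e_prev=-5.86; u=0·(-4.26)+1/4·0.34+1/4·(-5.86)=-1.38; next y=-1/10·1.26+1·(-1.38)=-1.506
n=4: y=-1.506, sp=-3, e=sp−y=-1.494; I=-1.154, D=e−e_prev=2.766; u=0·(-1.494)+1/4·(-1.154)+1/4·2.766=0.403; next y=-1/10·(-1.506)+1·0.403=0.5536
n=5: y=0.5536, sp=-3, e=sp−y=-3.5536; I=-4.7076, D=e−e_prev=-2.0596; u=0·(-3.5536)+1/4·(-4.7076)+1/4·(-2.0596)=-1.6918; next y=-1/10·0.5536+1·(-1.6918)=-1.74716

0 2 1.000 0.000
1 2 0.500 1.000
2 2 1.300 0.400
3 -3 -1.380 1.260
4 -3 0.403 -1.506
5 -3 -1.692 0.554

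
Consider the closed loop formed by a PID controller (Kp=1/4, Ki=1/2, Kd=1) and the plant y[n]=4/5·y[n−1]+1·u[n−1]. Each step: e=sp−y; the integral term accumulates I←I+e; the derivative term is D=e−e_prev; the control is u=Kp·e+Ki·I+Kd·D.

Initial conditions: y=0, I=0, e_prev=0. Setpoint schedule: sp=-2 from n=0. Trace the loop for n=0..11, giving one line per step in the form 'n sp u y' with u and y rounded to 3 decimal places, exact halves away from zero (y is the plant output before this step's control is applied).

(exact arithmetic carried between steps; '≈' marks a value shown rounded to 6 d.p. or computed from one; I and e_prev carry over from the previous line; the table rounds u and y to 3 d.p., halves away from zero)
n=0: y=0, sp=-2, e=sp−y=-2; I=-2, D=e−e_prev=-2; u=1/4·(-2)+1/2·(-2)+1·(-2)=-3.5; next y=4/5·0+1·(-3.5)=-3.5
n=1: y=-3.5, sp=-2, e=sp−y=1.5; I=-0.5, D=e−e_prev=3.5; u=1/4·1.5+1/2·(-0.5)+1·3.5=3.625; next y=4/5·(-3.5)+1·3.625=0.825
n=2: y=0.825, sp=-2, e=sp−y=-2.825; I=-3.325, D=e−e_prev=-4.325; u=1/4·(-2.825)+1/2·(-3.325)+1·(-4.325)=-6.69375; next y=4/5·0.825+1·(-6.69375)=-6.03375
n=3: y=-6.03375, sp=-2, e=sp−y=4.03375; I=0.70875, D=e−e_prev=6.85875; u=1/4·4.03375+1/2·0.70875+1·6.85875≈8.221563; next y=4/5·(-6.03375)+1·8.221563≈3.394563
n=4: y≈3.394563, sp=-2, e=sp−y≈-5.394563; I≈-4.685813, D=e−e_prev≈-9.428313; u=1/4·(-5.394563)+1/2·(-4.685813)+1·(-9.428313)≈-13.119859; next y=4/5·3.394563+1·(-13.119859)≈-10.404209
n=5: y≈-10.404209, sp=-2, e=sp−y≈8.404209; I≈3.718397, D=e−e_prev≈13.798772; u=1/4·8.404209+1/2·3.718397+1·13.798772≈17.759023; next y=4/5·(-10.404209)+1·17.759023≈9.435655
n=6: y≈9.435655, sp=-2, e=sp−y≈-11.435655; I≈-7.717258, D=e−e_prev≈-19.839865; u=1/4·(-11.435655)+1/2·(-7.717258)+1·(-19.839865)≈-26.557407; next y=4/5·9.435655+1·(-26.557407)≈-19.008883
n=7: y≈-19.008883, sp=-2, e=sp−y≈17.008883; I≈9.291625, D=e−e_prev≈28.444538; u=1/4·17.008883+1/2·9.291625+1·28.444538≈37.342572; next y=4/5·(-19.008883)+1·37.342572≈22.135465
n=8: y≈22.135465, sp=-2, e=sp−y≈-24.135465; I≈-14.843840, D=e−e_prev≈-41.144349; u=1/4·(-24.135465)+1/2·(-14.843840)+1·(-41.144349)≈-54.600135; next y=4/5·22.135465+1·(-54.600135)≈-36.891763
n=9: y≈-36.891763, sp=-2, e=sp−y≈34.891763; I≈20.047923, D=e−e_prev≈59.027228; u=1/4·34.891763+1/2·20.047923+1·59.027228≈77.774130; next y=4/5·(-36.891763)+1·77.774130≈48.260720
n=10: y≈48.260720, sp=-2, e=sp−y≈-50.260720; I≈-30.212797, D=e−e_prev≈-85.152482; u=1/4·(-50.260720)+1/2·(-30.212797)+1·(-85.152482)≈-112.824061; next y=4/5·48.260720+1·(-112.824061)≈-74.215485
n=11: y≈-74.215485, sp=-2, e=sp−y≈72.215485; I≈42.002688, D=e−e_prev≈122.476205; u=1/4·72.215485+1/2·42.002688+1·122.476205≈161.531420; next y=4/5·(-74.215485)+1·161.531420≈102.159032

0 -2 -3.500 0.000
1 -2 3.625 -3.500
2 -2 -6.694 0.825
3 -2 8.222 -6.034
4 -2 -13.120 3.395
5 -2 17.759 -10.404
6 -2 -26.557 9.436
7 -2 37.343 -19.009
8 -2 -54.600 22.135
9 -2 77.774 -36.892
10 -2 -112.824 48.261
11 -2 161.531 -74.215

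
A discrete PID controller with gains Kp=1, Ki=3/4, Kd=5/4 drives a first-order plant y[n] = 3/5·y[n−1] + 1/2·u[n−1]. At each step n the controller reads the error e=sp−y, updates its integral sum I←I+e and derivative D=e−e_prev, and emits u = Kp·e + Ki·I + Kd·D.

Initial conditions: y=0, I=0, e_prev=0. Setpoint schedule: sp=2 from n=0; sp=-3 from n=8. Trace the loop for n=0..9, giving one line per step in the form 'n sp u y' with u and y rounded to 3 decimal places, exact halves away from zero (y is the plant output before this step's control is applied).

0 2 6.000 0.000
1 2 -4.000 3.000
2 2 8.600 -0.200
3 2 -6.890 4.180
4 2 12.301 -0.937
5 2 -11.468 5.588
6 2 17.906 -2.381
7 2 -18.486 7.524
8 -3 11.511 -4.729
9 -3 -19.199 2.918

(exact arithmetic carried between steps; '≈' marks a value shown rounded to 6 d.p. or computed from one; I and e_prev carry over from the previous line; the table rounds u and y to 3 d.p., halves away from zero)
n=0: y=0, sp=2, e=sp−y=2; I=2, D=e−e_prev=2; u=1·2+3/4·2+5/4·2=6; next y=3/5·0+1/2·6=3
n=1: y=3, sp=2, e=sp−y=-1; I=1, D=e−e_prev=-3; u=1·(-1)+3/4·1+5/4·(-3)=-4; next y=3/5·3+1/2·(-4)=-0.2
n=2: y=-0.2, sp=2, e=sp−y=2.2; I=3.2, D=e−e_prev=3.2; u=1·2.2+3/4·3.2+5/4·3.2=8.6; next y=3/5·(-0.2)+1/2·8.6=4.18
n=3: y=4.18, sp=2, e=sp−y=-2.18; I=1.02, D=e−e_prev=-4.38; u=1·(-2.18)+3/4·1.02+5/4·(-4.38)=-6.89; next y=3/5·4.18+1/2·(-6.89)=-0.937
n=4: y=-0.937, sp=2, e=sp−y=2.937; I=3.957, D=e−e_prev=5.117; u=1·2.937+3/4·3.957+5/4·5.117=12.301; next y=3/5·(-0.937)+1/2·12.301=5.5883
n=5: y=5.5883, sp=2, e=sp−y=-3.5883; I=0.3687, D=e−e_prev=-6.5253; u=1·(-3.5883)+3/4·0.3687+5/4·(-6.5253)=-11.4684; next y=3/5·5.5883+1/2·(-11.4684)=-2.38122
n=6: y=-2.38122, sp=2, e=sp−y=4.38122; I=4.74992, D=e−e_prev=7.96952; u=1·4.38122+3/4·4.74992+5/4·7.96952=17.90556; next y=3/5·(-2.38122)+1/2·17.90556=7.524048
n=7: y=7.524048, sp=2, e=sp−y=-5.524048; I=-0.774128, D=e−e_prev=-9.905268; u=1·(-5.524048)+3/4·(-0.774128)+5/4·(-9.905268)=-18.486229; next y=3/5·7.524048+1/2·(-18.486229)≈-4.728686
n=8: y≈-4.728686, sp=-3, e=sp−y≈1.728686; I≈0.954558, D=e−e_prev≈7.252734; u=1·1.728686+3/4·0.954558+5/4·7.252734≈11.510521; next y=3/5·(-4.728686)+1/2·11.510521≈2.918049
n=9: y≈2.918049, sp=-3, e=sp−y≈-5.918049; I≈-4.963491, D=e−e_prev≈-7.646735; u=1·(-5.918049)+3/4·(-4.963491)+5/4·(-7.646735)≈-19.199086; next y=3/5·2.918049+1/2·(-19.199086)≈-7.848714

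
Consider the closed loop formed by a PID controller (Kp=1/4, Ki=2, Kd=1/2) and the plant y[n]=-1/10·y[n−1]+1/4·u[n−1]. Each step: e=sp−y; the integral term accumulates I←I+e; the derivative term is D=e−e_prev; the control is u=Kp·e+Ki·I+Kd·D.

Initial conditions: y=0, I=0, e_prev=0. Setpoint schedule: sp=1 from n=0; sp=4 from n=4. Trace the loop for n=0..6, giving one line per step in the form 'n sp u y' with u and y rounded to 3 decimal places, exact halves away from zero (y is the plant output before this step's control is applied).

0 1 2.750 0.000
1 1 2.359 0.688
2 1 3.786 0.521
3 1 3.634 0.894
4 4 12.489 0.819
5 4 11.205 3.040
6 4 15.728 2.497

(exact arithmetic carried between steps; '≈' marks a value shown rounded to 6 d.p. or computed from one; I and e_prev carry over from the previous line; the table rounds u and y to 3 d.p., halves away from zero)
n=0: y=0, sp=1, e=sp−y=1; I=1, D=e−e_prev=1; u=1/4·1+2·1+1/2·1=2.75; next y=-1/10·0+1/4·2.75=0.6875
n=1: y=0.6875, sp=1, e=sp−y=0.3125; I=1.3125, D=e−e_prev=-0.6875; u=1/4·0.3125+2·1.3125+1/2·(-0.6875)=2.359375; next y=-1/10·0.6875+1/4·2.359375≈0.521094
n=2: y≈0.521094, sp=1, e=sp−y≈0.478906; I≈1.791406, D=e−e_prev≈0.166406; u=1/4·0.478906+2·1.791406+1/2·0.166406≈3.785742; next y=-1/10·0.521094+1/4·3.785742≈0.894326
n=3: y≈0.894326, sp=1, e=sp−y≈0.105674; I≈1.897080, D=e−e_prev≈-0.373232; u=1/4·0.105674+2·1.897080+1/2·(-0.373232)≈3.633962; next y=-1/10·0.894326+1/4·3.633962≈0.819058
n=4: y≈0.819058, sp=4, e=sp−y≈3.180942; I≈5.078022, D=e−e_prev≈3.075268; u=1/4·3.180942+2·5.078022+1/2·3.075268≈12.488914; next y=-1/10·0.819058+1/4·12.488914≈3.040323
n=5: y≈3.040323, sp=4, e=sp−y≈0.959677; I≈6.037699, D=e−e_prev≈-2.221265; u=1/4·0.959677+2·6.037699+1/2·(-2.221265)≈11.204686; next y=-1/10·3.040323+1/4·11.204686≈2.497139
n=6: y≈2.497139, sp=4, e=sp−y≈1.502861; I≈7.540560, D=e−e_prev≈0.543183; u=1/4·1.502861+2·7.540560+1/2·0.543183≈15.728427; next y=-1/10·2.497139+1/4·15.728427≈3.682393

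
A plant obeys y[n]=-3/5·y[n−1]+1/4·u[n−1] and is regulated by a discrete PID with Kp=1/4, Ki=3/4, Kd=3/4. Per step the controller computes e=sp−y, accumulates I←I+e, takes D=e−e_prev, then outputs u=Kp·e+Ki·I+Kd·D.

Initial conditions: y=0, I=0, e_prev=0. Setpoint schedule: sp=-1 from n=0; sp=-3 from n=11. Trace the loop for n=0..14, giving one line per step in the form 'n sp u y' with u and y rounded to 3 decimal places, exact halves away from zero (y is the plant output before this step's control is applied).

0 -1 -1.750 0.000
1 -1 -0.984 -0.438
2 -1 -2.529 0.016
3 -1 -1.798 -0.642
4 -1 -3.572 -0.064
5 -1 -2.458 -0.854
6 -1 -4.476 -0.102
7 -1 -2.912 -1.058
8 -1 -5.274 -0.093
9 -1 -3.185 -1.262
10 -1 -6.006 -0.039
11 -3 -6.790 -1.478
12 -3 -8.680 -0.810
13 -3 -8.293 -1.684
14 -3 -11.021 -1.063

(exact arithmetic carried between steps; '≈' marks a value shown rounded to 6 d.p. or computed from one; I and e_prev carry over from the previous line; the table rounds u and y to 3 d.p., halves away from zero)
n=0: y=0, sp=-1, e=sp−y=-1; I=-1, D=e−e_prev=-1; u=1/4·(-1)+3/4·(-1)+3/4·(-1)=-1.75; next y=-3/5·0+1/4·(-1.75)=-0.4375
n=1: y=-0.4375, sp=-1, e=sp−y=-0.5625; I=-1.5625, D=e−e_prev=0.4375; u=1/4·(-0.5625)+3/4·(-1.5625)+3/4·0.4375=-0.984375; next y=-3/5·(-0.4375)+1/4·(-0.984375)≈0.016406
n=2: y≈0.016406, sp=-1, e=sp−y≈-1.016406; I≈-2.578906, D=e−e_prev≈-0.453906; u=1/4·(-1.016406)+3/4·(-2.578906)+3/4·(-0.453906)≈-2.528711; next y=-3/5·0.016406+1/4·(-2.528711)≈-0.642021
n=3: y≈-0.642021, sp=-1, e=sp−y≈-0.357979; I≈-2.936885, D=e−e_prev≈0.658428; u=1/4·(-0.357979)+3/4·(-2.936885)+3/4·0.658428≈-1.798337; next y=-3/5·(-0.642021)+1/4·(-1.798337)≈-0.064371
n=4: y≈-0.064371, sp=-1, e=sp−y≈-0.935629; I≈-3.872513, D=e−e_prev≈-0.577650; u=1/4·(-0.935629)+3/4·(-3.872513)+3/4·(-0.577650)≈-3.571530; next y=-3/5·(-0.064371)+1/4·(-3.571530)≈-0.854260
n=5: y≈-0.854260, sp=-1, e=sp−y≈-0.145740; I≈-4.018254, D=e−e_prev≈0.789888; u=1/4·(-0.145740)+3/4·(-4.018254)+3/4·0.789888≈-2.457709; next y=-3/5·(-0.854260)+1/4·(-2.457709)≈-0.101872
n=6: y≈-0.101872, sp=-1, e=sp−y≈-0.898128; I≈-4.916382, D=e−e_prev≈-0.752388; u=1/4·(-0.898128)+3/4·(-4.916382)+3/4·(-0.752388)≈-4.476110; next y=-3/5·(-0.101872)+1/4·(-4.476110)≈-1.057904
n=7: y≈-1.057904, sp=-1, e=sp−y≈0.057904; I≈-4.858478, D=e−e_prev≈0.956033; u=1/4·0.057904+3/4·(-4.858478)+3/4·0.956033≈-2.912358; next y=-3/5·(-1.057904)+1/4·(-2.912358)≈-0.093347
n=8: y≈-0.093347, sp=-1, e=sp−y≈-0.906653; I≈-5.765131, D=e−e_prev≈-0.964558; u=1/4·(-0.906653)+3/4·(-5.765131)+3/4·(-0.964558)≈-5.273930; next y=-3/5·(-0.093347)+1/4·(-5.273930)≈-1.262474
n=9: y≈-1.262474, sp=-1, e=sp−y≈0.262474; I≈-5.502657, D=e−e_prev≈1.169128; u=1/4·0.262474+3/4·(-5.502657)+3/4·1.169128≈-3.184528; next y=-3/5·(-1.262474)+1/4·(-3.184528)≈-0.038647
n=10: y≈-0.038647, sp=-1, e=sp−y≈-0.961353; I≈-6.464009, D=e−e_prev≈-1.223827; u=1/4·(-0.961353)+3/4·(-6.464009)+3/4·(-1.223827)≈-6.006215; next y=-3/5·(-0.038647)+1/4·(-6.006215)≈-1.478365
n=11: y≈-1.478365, sp=-3, e=sp−y≈-1.521635; I≈-7.985644, D=e−e_prev≈-0.560282; u=1/4·(-1.521635)+3/4·(-7.985644)+3/4·(-0.560282)≈-6.789853; next y=-3/5·(-1.478365)+1/4·(-6.789853)≈-0.810444
n=12: y≈-0.810444, sp=-3, e=sp−y≈-2.189556; I≈-10.175200, D=e−e_prev≈-0.667921; u=1/4·(-2.189556)+3/4·(-10.175200)+3/4·(-0.667921)≈-8.679730; next y=-3/5·(-0.810444)+1/4·(-8.679730)≈-1.683666
n=13: y≈-1.683666, sp=-3, e=sp−y≈-1.316334; I≈-11.491534, D=e−e_prev≈0.873222; u=1/4·(-1.316334)+3/4·(-11.491534)+3/4·0.873222≈-8.292817; next y=-3/5·(-1.683666)+1/4·(-8.292817)≈-1.063005
n=14: y≈-1.063005, sp=-3, e=sp−y≈-1.936995; I≈-13.428529, D=e−e_prev≈-0.620661; u=1/4·(-1.936995)+3/4·(-13.428529)+3/4·(-0.620661)≈-11.021142; next y=-3/5·(-1.063005)+1/4·(-11.021142)≈-2.117483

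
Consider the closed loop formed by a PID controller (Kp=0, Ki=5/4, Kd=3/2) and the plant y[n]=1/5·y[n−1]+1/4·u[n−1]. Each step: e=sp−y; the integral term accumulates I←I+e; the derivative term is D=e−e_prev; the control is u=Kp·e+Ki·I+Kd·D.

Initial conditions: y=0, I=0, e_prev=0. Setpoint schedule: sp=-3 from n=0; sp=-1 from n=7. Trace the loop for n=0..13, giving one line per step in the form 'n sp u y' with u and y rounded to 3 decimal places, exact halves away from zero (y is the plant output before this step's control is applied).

(exact arithmetic carried between steps; '≈' marks a value shown rounded to 6 d.p. or computed from one; I and e_prev carry over from the previous line; the table rounds u and y to 3 d.p., halves away from zero)
n=0: y=0, sp=-3, e=sp−y=-3; I=-3, D=e−e_prev=-3; u=0·(-3)+5/4·(-3)+3/2·(-3)=-8.25; next y=1/5·0+1/4·(-8.25)=-2.0625
n=1: y=-2.0625, sp=-3, e=sp−y=-0.9375; I=-3.9375, D=e−e_prev=2.0625; u=0·(-0.9375)+5/4·(-3.9375)+3/2·2.0625=-1.828125; next y=1/5·(-2.0625)+1/4·(-1.828125)≈-0.869531
n=2: y≈-0.869531, sp=-3, e=sp−y≈-2.130469; I≈-6.067969, D=e−e_prev≈-1.192969; u=0·(-2.130469)+5/4·(-6.067969)+3/2·(-1.192969)≈-9.374414; next y=1/5·(-0.869531)+1/4·(-9.374414)≈-2.517510
n=3: y≈-2.517510, sp=-3, e=sp−y≈-0.482490; I≈-6.550459, D=e−e_prev≈1.647979; u=0·(-0.482490)+5/4·(-6.550459)+3/2·1.647979≈-5.716106; next y=1/5·(-2.517510)+1/4·(-5.716106)≈-1.932528
n=4: y≈-1.932528, sp=-3, e=sp−y≈-1.067472; I≈-7.617931, D=e−e_prev≈-0.584981; u=0·(-1.067472)+5/4·(-7.617931)+3/2·(-0.584981)≈-10.399885; next y=1/5·(-1.932528)+1/4·(-10.399885)≈-2.986477
n=5: y≈-2.986477, sp=-3, e=sp−y≈-0.013523; I≈-7.631454, D=e−e_prev≈1.053949; u=0·(-0.013523)+5/4·(-7.631454)+3/2·1.053949≈-7.958394; next y=1/5·(-2.986477)+1/4·(-7.958394)≈-2.586894
n=6: y≈-2.586894, sp=-3, e=sp−y≈-0.413106; I≈-8.044560, D=e−e_prev≈-0.399583; u=0·(-0.413106)+5/4·(-8.044560)+3/2·(-0.399583)≈-10.655074; next y=1/5·(-2.586894)+1/4·(-10.655074)≈-3.181147
n=7: y≈-3.181147, sp=-1, e=sp−y≈2.181147; I≈-5.863412, D=e−e_prev≈2.594253; u=0·2.181147+5/4·(-5.863412)+3/2·2.594253≈-3.437885; next y=1/5·(-3.181147)+1/4·(-3.437885)≈-1.495701
n=8: y≈-1.495701, sp=-1, e=sp−y≈0.495701; I≈-5.367712, D=e−e_prev≈-1.685447; u=0·0.495701+5/4·(-5.367712)+3/2·(-1.685447)≈-9.237809; next y=1/5·(-1.495701)+1/4·(-9.237809)≈-2.608592
n=9: y≈-2.608592, sp=-1, e=sp−y≈1.608592; I≈-3.759119, D=e−e_prev≈1.112892; u=0·1.608592+5/4·(-3.759119)+3/2·1.112892≈-3.029561; next y=1/5·(-2.608592)+1/4·(-3.029561)≈-1.279109
n=10: y≈-1.279109, sp=-1, e=sp−y≈0.279109; I≈-3.480010, D=e−e_prev≈-1.329484; u=0·0.279109+5/4·(-3.480010)+3/2·(-1.329484)≈-6.344238; next y=1/5·(-1.279109)+1/4·(-6.344238)≈-1.841881
n=11: y≈-1.841881, sp=-1, e=sp−y≈0.841881; I≈-2.638129, D=e−e_prev≈0.562772; u=0·0.841881+5/4·(-2.638129)+3/2·0.562772≈-2.453502; next y=1/5·(-1.841881)+1/4·(-2.453502)≈-0.981752
n=12: y≈-0.981752, sp=-1, e=sp−y≈-0.018248; I≈-2.656377, D=e−e_prev≈-0.860129; u=0·(-0.018248)+5/4·(-2.656377)+3/2·(-0.860129)≈-4.610666; next y=1/5·(-0.981752)+1/4·(-4.610666)≈-1.349017
n=13: y≈-1.349017, sp=-1, e=sp−y≈0.349017; I≈-2.307360, D=e−e_prev≈0.367265; u=0·0.349017+5/4·(-2.307360)+3/2·0.367265≈-2.333303; next y=1/5·(-1.349017)+1/4·(-2.333303)≈-0.853129

0 -3 -8.250 0.000
1 -3 -1.828 -2.063
2 -3 -9.374 -0.870
3 -3 -5.716 -2.518
4 -3 -10.400 -1.933
5 -3 -7.958 -2.986
6 -3 -10.655 -2.587
7 -1 -3.438 -3.181
8 -1 -9.238 -1.496
9 -1 -3.030 -2.609
10 -1 -6.344 -1.279
11 -1 -2.454 -1.842
12 -1 -4.611 -0.982
13 -1 -2.333 -1.349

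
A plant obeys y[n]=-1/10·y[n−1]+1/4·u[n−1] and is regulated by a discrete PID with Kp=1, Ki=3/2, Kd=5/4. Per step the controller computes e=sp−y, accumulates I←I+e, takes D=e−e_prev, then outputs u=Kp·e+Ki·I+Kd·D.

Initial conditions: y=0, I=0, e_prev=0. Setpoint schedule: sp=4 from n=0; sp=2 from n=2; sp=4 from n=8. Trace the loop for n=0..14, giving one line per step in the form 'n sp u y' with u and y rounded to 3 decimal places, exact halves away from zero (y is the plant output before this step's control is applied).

(exact arithmetic carried between steps; '≈' marks a value shown rounded to 6 d.p. or computed from one; I and e_prev carry over from the previous line; the table rounds u and y to 3 d.p., halves away from zero)
n=0: y=0, sp=4, e=sp−y=4; I=4, D=e−e_prev=4; u=1·4+3/2·4+5/4·4=15; next y=-1/10·0+1/4·15=3.75
n=1: y=3.75, sp=4, e=sp−y=0.25; I=4.25, D=e−e_prev=-3.75; u=1·0.25+3/2·4.25+5/4·(-3.75)=1.9375; next y=-1/10·3.75+1/4·1.9375=0.109375
n=2: y=0.109375, sp=2, e=sp−y=1.890625; I=6.140625, D=e−e_prev=1.640625; u=1·1.890625+3/2·6.140625+5/4·1.640625≈13.152344; next y=-1/10·0.109375+1/4·13.152344≈3.277148
n=3: y≈3.277148, sp=2, e=sp−y≈-1.277148; I≈4.863477, D=e−e_prev≈-3.167773; u=1·(-1.277148)+3/2·4.863477+5/4·(-3.167773)≈2.058350; next y=-1/10·3.277148+1/4·2.058350≈0.186873
n=4: y≈0.186873, sp=2, e=sp−y≈1.813127; I≈6.676604, D=e−e_prev≈3.090276; u=1·1.813127+3/2·6.676604+5/4·3.090276≈15.690878; next y=-1/10·0.186873+1/4·15.690878≈3.904032
n=5: y≈3.904032, sp=2, e=sp−y≈-1.904032; I≈4.772572, D=e−e_prev≈-3.717160; u=1·(-1.904032)+3/2·4.772572+5/4·(-3.717160)≈0.608376; next y=-1/10·3.904032+1/4·0.608376≈-0.238309
n=6: y≈-0.238309, sp=2, e=sp−y≈2.238309; I≈7.010881, D=e−e_prev≈4.142342; u=1·2.238309+3/2·7.010881+5/4·4.142342≈17.932558; next y=-1/10·(-0.238309)+1/4·17.932558≈4.506970
n=7: y≈4.506970, sp=2, e=sp−y≈-2.506970; I≈4.503911, D=e−e_prev≈-4.745280; u=1·(-2.506970)+3/2·4.503911+5/4·(-4.745280)≈-1.682704; next y=-1/10·4.506970+1/4·(-1.682704)≈-0.871373
n=8: y≈-0.871373, sp=4, e=sp−y≈4.871373; I≈9.375284, D=e−e_prev≈7.378344; u=1·4.871373+3/2·9.375284+5/4·7.378344≈28.157228; next y=-1/10·(-0.871373)+1/4·28.157228≈7.126444
n=9: y≈7.126444, sp=4, e=sp−y≈-3.126444; I≈6.248839, D=e−e_prev≈-7.997817; u=1·(-3.126444)+3/2·6.248839+5/4·(-7.997817)≈-3.750457; next y=-1/10·7.126444+1/4·(-3.750457)≈-1.650259
n=10: y≈-1.650259, sp=4, e=sp−y≈5.650259; I≈11.899098, D=e−e_prev≈8.776703; u=1·5.650259+3/2·11.899098+5/4·8.776703≈34.469785; next y=-1/10·(-1.650259)+1/4·34.469785≈8.782472
n=11: y≈8.782472, sp=4, e=sp−y≈-4.782472; I≈7.116626, D=e−e_prev≈-10.432731; u=1·(-4.782472)+3/2·7.116626+5/4·(-10.432731)≈-7.148446; next y=-1/10·8.782472+1/4·(-7.148446)≈-2.665359
n=12: y≈-2.665359, sp=4, e=sp−y≈6.665359; I≈13.781985, D=e−e_prev≈11.447831; u=1·6.665359+3/2·13.781985+5/4·11.447831≈41.648125; next y=-1/10·(-2.665359)+1/4·41.648125≈10.678567
n=13: y≈10.678567, sp=4, e=sp−y≈-6.678567; I≈7.103418, D=e−e_prev≈-13.343926; u=1·(-6.678567)+3/2·7.103418+5/4·(-13.343926)≈-12.703348; next y=-1/10·10.678567+1/4·(-12.703348)≈-4.243694
n=14: y≈-4.243694, sp=4, e=sp−y≈8.243694; I≈15.347111, D=e−e_prev≈14.922261; u=1·8.243694+3/2·15.347111+5/4·14.922261≈49.917187; next y=-1/10·(-4.243694)+1/4·49.917187≈12.903666

0 4 15.000 0.000
1 4 1.938 3.750
2 2 13.152 0.109
3 2 2.058 3.277
4 2 15.691 0.187
5 2 0.608 3.904
6 2 17.933 -0.238
7 2 -1.683 4.507
8 4 28.157 -0.871
9 4 -3.750 7.126
10 4 34.470 -1.650
11 4 -7.148 8.782
12 4 41.648 -2.665
13 4 -12.703 10.679
14 4 49.917 -4.244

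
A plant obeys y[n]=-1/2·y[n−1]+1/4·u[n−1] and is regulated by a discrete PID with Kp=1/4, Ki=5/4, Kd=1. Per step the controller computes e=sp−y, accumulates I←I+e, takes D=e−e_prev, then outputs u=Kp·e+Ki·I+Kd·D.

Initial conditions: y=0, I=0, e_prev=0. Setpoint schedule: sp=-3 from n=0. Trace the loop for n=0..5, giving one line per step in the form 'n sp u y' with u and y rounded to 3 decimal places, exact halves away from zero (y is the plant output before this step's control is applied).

0 -3 -7.500 0.000
1 -3 -3.563 -1.875
2 -3 -11.648 0.047
3 -3 -6.079 -2.936
4 -3 -16.351 -0.052
5 -3 -7.128 -4.062

(exact arithmetic carried between steps; '≈' marks a value shown rounded to 6 d.p. or computed from one; I and e_prev carry over from the previous line; the table rounds u and y to 3 d.p., halves away from zero)
n=0: y=0, sp=-3, e=sp−y=-3; I=-3, D=e−e_prev=-3; u=1/4·(-3)+5/4·(-3)+1·(-3)=-7.5; next y=-1/2·0+1/4·(-7.5)=-1.875
n=1: y=-1.875, sp=-3, e=sp−y=-1.125; I=-4.125, D=e−e_prev=1.875; u=1/4·(-1.125)+5/4·(-4.125)+1·1.875=-3.5625; next y=-1/2·(-1.875)+1/4·(-3.5625)=0.046875
n=2: y=0.046875, sp=-3, e=sp−y=-3.046875; I=-7.171875, D=e−e_prev=-1.921875; u=1/4·(-3.046875)+5/4·(-7.171875)+1·(-1.921875)≈-11.648438; next y=-1/2·0.046875+1/4·(-11.648438)≈-2.935547
n=3: y≈-2.935547, sp=-3, e=sp−y≈-0.064453; I≈-7.236328, D=e−e_prev≈2.982422; u=1/4·(-0.064453)+5/4·(-7.236328)+1·2.982422≈-6.079102; next y=-1/2·(-2.935547)+1/4·(-6.079102)≈-0.052002
n=4: y≈-0.052002, sp=-3, e=sp−y≈-2.947998; I≈-10.184326, D=e−e_prev≈-2.883545; u=1/4·(-2.947998)+5/4·(-10.184326)+1·(-2.883545)≈-16.350952; next y=-1/2·(-0.052002)+1/4·(-16.350952)≈-4.061737
n=5: y≈-4.061737, sp=-3, e=sp−y≈1.061737; I≈-9.122589, D=e−e_prev≈4.009735; u=1/4·1.061737+5/4·(-9.122589)+1·4.009735≈-7.128067; next y=-1/2·(-4.061737)+1/4·(-7.128067)≈0.248852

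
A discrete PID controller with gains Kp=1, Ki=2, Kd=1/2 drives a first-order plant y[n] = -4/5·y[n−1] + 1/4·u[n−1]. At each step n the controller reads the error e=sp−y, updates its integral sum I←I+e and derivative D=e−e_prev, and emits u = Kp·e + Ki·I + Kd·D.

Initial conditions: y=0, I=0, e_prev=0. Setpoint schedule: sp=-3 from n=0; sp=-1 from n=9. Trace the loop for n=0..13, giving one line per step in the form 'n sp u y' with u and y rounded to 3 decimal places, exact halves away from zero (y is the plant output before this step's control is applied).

0 -3 -10.500 0.000
1 -3 -5.813 -2.625
2 -3 -19.327 0.647
3 -3 -3.998 -5.349
4 -3 -32.499 3.280
5 -3 8.355 -10.749
6 -3 -58.189 10.688
7 -3 43.401 -23.097
8 -3 -116.785 29.328
9 -1 138.725 -52.659
10 -1 -253.085 76.808
11 -1 361.373 -124.718
12 -1 -593.879 190.118
13 -1 898.689 -300.564

(exact arithmetic carried between steps; '≈' marks a value shown rounded to 6 d.p. or computed from one; I and e_prev carry over from the previous line; the table rounds u and y to 3 d.p., halves away from zero)
n=0: y=0, sp=-3, e=sp−y=-3; I=-3, D=e−e_prev=-3; u=1·(-3)+2·(-3)+1/2·(-3)=-10.5; next y=-4/5·0+1/4·(-10.5)=-2.625
n=1: y=-2.625, sp=-3, e=sp−y=-0.375; I=-3.375, D=e−e_prev=2.625; u=1·(-0.375)+2·(-3.375)+1/2·2.625=-5.8125; next y=-4/5·(-2.625)+1/4·(-5.8125)=0.646875
n=2: y=0.646875, sp=-3, e=sp−y=-3.646875; I=-7.021875, D=e−e_prev=-3.271875; u=1·(-3.646875)+2·(-7.021875)+1/2·(-3.271875)≈-19.326563; next y=-4/5·0.646875+1/4·(-19.326563)≈-5.349141
n=3: y≈-5.349141, sp=-3, e=sp−y≈2.349141; I≈-4.672734, D=e−e_prev≈5.996016; u=1·2.349141+2·(-4.672734)+1/2·5.996016≈-3.998320; next y=-4/5·(-5.349141)+1/4·(-3.998320)≈3.279732
n=4: y≈3.279732, sp=-3, e=sp−y≈-6.279732; I≈-10.952467, D=e−e_prev≈-8.628873; u=1·(-6.279732)+2·(-10.952467)+1/2·(-8.628873)≈-32.499103; next y=-4/5·3.279732+1/4·(-32.499103)≈-10.748562
n=5: y≈-10.748562, sp=-3, e=sp−y≈7.748562; I≈-3.203905, D=e−e_prev≈14.028294; u=1·7.748562+2·(-3.203905)+1/2·14.028294≈8.354898; next y=-4/5·(-10.748562)+1/4·8.354898≈10.687574
n=6: y≈10.687574, sp=-3, e=sp−y≈-13.687574; I≈-16.891479, D=e−e_prev≈-21.436135; u=1·(-13.687574)+2·(-16.891479)+1/2·(-21.436135)≈-58.188599; next y=-4/5·10.687574+1/4·(-58.188599)≈-23.097209
n=7: y≈-23.097209, sp=-3, e=sp−y≈20.097209; I≈3.205730, D=e−e_prev≈33.784783; u=1·20.097209+2·3.205730+1/2·33.784783≈43.401060; next y=-4/5·(-23.097209)+1/4·43.401060≈29.328032
n=8: y≈29.328032, sp=-3, e=sp−y≈-32.328032; I≈-29.122302, D=e−e_prev≈-52.425241; u=1·(-32.328032)+2·(-29.122302)+1/2·(-52.425241)≈-116.785257; next y=-4/5·29.328032+1/4·(-116.785257)≈-52.658740
n=9: y≈-52.658740, sp=-1, e=sp−y≈51.658740; I≈22.536438, D=e−e_prev≈83.986772; u=1·51.658740+2·22.536438+1/2·83.986772≈138.725002; next y=-4/5·(-52.658740)+1/4·138.725002≈76.808242
n=10: y≈76.808242, sp=-1, e=sp−y≈-77.808242; I≈-55.271805, D=e−e_prev≈-129.466982; u=1·(-77.808242)+2·(-55.271805)+1/2·(-129.466982)≈-253.085343; next y=-4/5·76.808242+1/4·(-253.085343)≈-124.717930
n=11: y≈-124.717930, sp=-1, e=sp−y≈123.717930; I≈68.446125, D=e−e_prev≈201.526172; u=1·123.717930+2·68.446125+1/2·201.526172≈361.373266; next y=-4/5·(-124.717930)+1/4·361.373266≈190.117660
n=12: y≈190.117660, sp=-1, e=sp−y≈-191.117660; I≈-122.671535, D=e−e_prev≈-314.835590; u=1·(-191.117660)+2·(-122.671535)+1/2·(-314.835590)≈-593.878525; next y=-4/5·190.117660+1/4·(-593.878525)≈-300.563759
n=13: y≈-300.563759, sp=-1, e=sp−y≈299.563759; I≈176.892224, D=e−e_prev≈490.681419; u=1·299.563759+2·176.892224+1/2·490.681419≈898.688917; next y=-4/5·(-300.563759)+1/4·898.688917≈465.123237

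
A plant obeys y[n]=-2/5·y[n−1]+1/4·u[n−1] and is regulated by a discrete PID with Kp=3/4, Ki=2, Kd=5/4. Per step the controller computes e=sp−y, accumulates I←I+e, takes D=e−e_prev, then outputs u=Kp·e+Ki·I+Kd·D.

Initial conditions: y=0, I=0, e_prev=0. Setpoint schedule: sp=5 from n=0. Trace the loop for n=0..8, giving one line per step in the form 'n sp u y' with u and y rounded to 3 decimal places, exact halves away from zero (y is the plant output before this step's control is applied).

(exact arithmetic carried between steps; '≈' marks a value shown rounded to 6 d.p. or computed from one; I and e_prev carry over from the previous line; the table rounds u and y to 3 d.p., halves away from zero)
n=0: y=0, sp=5, e=sp−y=5; I=5, D=e−e_prev=5; u=3/4·5+2·5+5/4·5=20; next y=-2/5·0+1/4·20=5
n=1: y=5, sp=5, e=sp−y=0; I=5, D=e−e_prev=-5; u=3/4·0+2·5+5/4·(-5)=3.75; next y=-2/5·5+1/4·3.75=-1.0625
n=2: y=-1.0625, sp=5, e=sp−y=6.0625; I=11.0625, D=e−e_prev=6.0625; u=3/4·6.0625+2·11.0625+5/4·6.0625=34.25; next y=-2/5·(-1.0625)+1/4·34.25=8.9875
n=3: y=8.9875, sp=5, e=sp−y=-3.9875; I=7.075, D=e−e_prev=-10.05; u=3/4·(-3.9875)+2·7.075+5/4·(-10.05)=-1.403125; next y=-2/5·8.9875+1/4·(-1.403125)≈-3.945781
n=4: y≈-3.945781, sp=5, e=sp−y≈8.945781; I≈16.020781, D=e−e_prev≈12.933281; u=3/4·8.945781+2·16.020781+5/4·12.933281≈54.9175; next y=-2/5·(-3.945781)+1/4·54.9175≈15.307688
n=5: y≈15.307688, sp=5, e=sp−y≈-10.307688; I≈5.713094, D=e−e_prev≈-19.253469; u=3/4·(-10.307688)+2·5.713094+5/4·(-19.253469)≈-20.371414; next y=-2/5·15.307688+1/4·(-20.371414)≈-11.215929
n=6: y≈-11.215929, sp=5, e=sp−y≈16.215929; I≈21.929022, D=e−e_prev≈26.523616; u=3/4·16.215929+2·21.929022+5/4·26.523616≈89.174511; next y=-2/5·(-11.215929)+1/4·89.174511≈26.779999
n=7: y≈26.779999, sp=5, e=sp−y≈-21.779999; I≈0.149023, D=e−e_prev≈-37.995928; u=3/4·(-21.779999)+2·0.149023+5/4·(-37.995928)≈-63.531863; next y=-2/5·26.779999+1/4·(-63.531863)≈-26.594965
n=8: y≈-26.594965, sp=5, e=sp−y≈31.594965; I≈31.743988, D=e−e_prev≈53.374964; u=3/4·31.594965+2·31.743988+5/4·53.374964≈153.902906; next y=-2/5·(-26.594965)+1/4·153.902906≈49.113713

0 5 20.000 0.000
1 5 3.750 5.000
2 5 34.250 -1.063
3 5 -1.403 8.988
4 5 54.918 -3.946
5 5 -20.371 15.308
6 5 89.175 -11.216
7 5 -63.532 26.780
8 5 153.903 -26.595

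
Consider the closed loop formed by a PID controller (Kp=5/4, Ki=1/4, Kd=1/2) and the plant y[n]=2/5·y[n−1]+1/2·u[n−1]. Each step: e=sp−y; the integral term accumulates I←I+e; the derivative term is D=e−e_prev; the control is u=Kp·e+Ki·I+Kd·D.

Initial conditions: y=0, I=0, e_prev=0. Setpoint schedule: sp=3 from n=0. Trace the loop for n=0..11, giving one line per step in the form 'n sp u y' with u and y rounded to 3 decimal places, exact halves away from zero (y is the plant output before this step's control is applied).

(exact arithmetic carried between steps; '≈' marks a value shown rounded to 6 d.p. or computed from one; I and e_prev carry over from the previous line; the table rounds u and y to 3 d.p., halves away from zero)
n=0: y=0, sp=3, e=sp−y=3; I=3, D=e−e_prev=3; u=5/4·3+1/4·3+1/2·3=6; next y=2/5·0+1/2·6=3
n=1: y=3, sp=3, e=sp−y=0; I=3, D=e−e_prev=-3; u=5/4·0+1/4·3+1/2·(-3)=-0.75; next y=2/5·3+1/2·(-0.75)=0.825
n=2: y=0.825, sp=3, e=sp−y=2.175; I=5.175, D=e−e_prev=2.175; u=5/4·2.175+1/4·5.175+1/2·2.175=5.1; next y=2/5·0.825+1/2·5.1=2.88
n=3: y=2.88, sp=3, e=sp−y=0.12; I=5.295, D=e−e_prev=-2.055; u=5/4·0.12+1/4·5.295+1/2·(-2.055)=0.44625; next y=2/5·2.88+1/2·0.44625=1.375125
n=4: y=1.375125, sp=3, e=sp−y=1.624875; I=6.919875, D=e−e_prev=1.504875; u=5/4·1.624875+1/4·6.919875+1/2·1.504875=4.5135; next y=2/5·1.375125+1/2·4.5135=2.8068
n=5: y=2.8068, sp=3, e=sp−y=0.1932; I=7.113075, D=e−e_prev=-1.431675; u=5/4·0.1932+1/4·7.113075+1/2·(-1.431675)≈1.303931; next y=2/5·2.8068+1/2·1.303931≈1.774686
n=6: y≈1.774686, sp=3, e=sp−y≈1.225314; I≈8.338389, D=e−e_prev≈1.032114; u=5/4·1.225314+1/4·8.338389+1/2·1.032114≈4.132298; next y=2/5·1.774686+1/2·4.132298≈2.776023
n=7: y=2.776023, sp=3, e=sp−y=0.223977; I≈8.562366, D=e−e_prev≈-1.001337; u=5/4·0.223977+1/4·8.562366+1/2·(-1.001337)≈1.919894; next y=2/5·2.776023+1/2·1.919894≈2.070356
n=8: y≈2.070356, sp=3, e=sp−y≈0.929644; I≈9.492010, D=e−e_prev≈0.705667; u=5/4·0.929644+1/4·9.492010+1/2·0.705667≈3.887891; next y=2/5·2.070356+1/2·3.887891≈2.772088
n=9: y≈2.772088, sp=3, e=sp−y≈0.227912; I≈9.719922, D=e−e_prev≈-0.701732; u=5/4·0.227912+1/4·9.719922+1/2·(-0.701732)≈2.364005; next y=2/5·2.772088+1/2·2.364005≈2.290838
n=10: y≈2.290838, sp=3, e=sp−y≈0.709162; I≈10.429085, D=e−e_prev≈0.481250; u=5/4·0.709162+1/4·10.429085+1/2·0.481250≈3.734349; next y=2/5·2.290838+1/2·3.734349≈2.783510
n=11: y≈2.783510, sp=3, e=sp−y≈0.216490; I≈10.645575, D=e−e_prev≈-0.492672; u=5/4·0.216490+1/4·10.645575+1/2·(-0.492672)≈2.685671; next y=2/5·2.783510+1/2·2.685671≈2.456239

0 3 6.000 0.000
1 3 -0.750 3.000
2 3 5.100 0.825
3 3 0.446 2.880
4 3 4.514 1.375
5 3 1.304 2.807
6 3 4.132 1.775
7 3 1.920 2.776
8 3 3.888 2.070
9 3 2.364 2.772
10 3 3.734 2.291
11 3 2.686 2.784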